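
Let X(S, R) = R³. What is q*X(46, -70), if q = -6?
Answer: 2058000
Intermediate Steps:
q*X(46, -70) = -6*(-70)³ = -6*(-343000) = 2058000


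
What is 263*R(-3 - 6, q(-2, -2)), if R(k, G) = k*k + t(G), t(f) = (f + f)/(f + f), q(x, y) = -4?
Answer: 21566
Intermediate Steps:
t(f) = 1 (t(f) = (2*f)/((2*f)) = (2*f)*(1/(2*f)) = 1)
R(k, G) = 1 + k**2 (R(k, G) = k*k + 1 = k**2 + 1 = 1 + k**2)
263*R(-3 - 6, q(-2, -2)) = 263*(1 + (-3 - 6)**2) = 263*(1 + (-9)**2) = 263*(1 + 81) = 263*82 = 21566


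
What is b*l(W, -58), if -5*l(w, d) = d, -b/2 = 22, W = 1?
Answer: -2552/5 ≈ -510.40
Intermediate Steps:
b = -44 (b = -2*22 = -44)
l(w, d) = -d/5
b*l(W, -58) = -(-44)*(-58)/5 = -44*58/5 = -2552/5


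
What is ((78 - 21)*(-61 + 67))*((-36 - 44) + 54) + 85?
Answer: -8807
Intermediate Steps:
((78 - 21)*(-61 + 67))*((-36 - 44) + 54) + 85 = (57*6)*(-80 + 54) + 85 = 342*(-26) + 85 = -8892 + 85 = -8807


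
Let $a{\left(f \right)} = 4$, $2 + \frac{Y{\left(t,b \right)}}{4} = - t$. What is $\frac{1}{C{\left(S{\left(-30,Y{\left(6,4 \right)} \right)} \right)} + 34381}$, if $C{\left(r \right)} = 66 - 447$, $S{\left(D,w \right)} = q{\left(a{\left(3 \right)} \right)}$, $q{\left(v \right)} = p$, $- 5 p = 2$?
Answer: $\frac{1}{34000} \approx 2.9412 \cdot 10^{-5}$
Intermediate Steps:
$p = - \frac{2}{5}$ ($p = \left(- \frac{1}{5}\right) 2 = - \frac{2}{5} \approx -0.4$)
$Y{\left(t,b \right)} = -8 - 4 t$ ($Y{\left(t,b \right)} = -8 + 4 \left(- t\right) = -8 - 4 t$)
$q{\left(v \right)} = - \frac{2}{5}$
$S{\left(D,w \right)} = - \frac{2}{5}$
$C{\left(r \right)} = -381$ ($C{\left(r \right)} = 66 - 447 = -381$)
$\frac{1}{C{\left(S{\left(-30,Y{\left(6,4 \right)} \right)} \right)} + 34381} = \frac{1}{-381 + 34381} = \frac{1}{34000}$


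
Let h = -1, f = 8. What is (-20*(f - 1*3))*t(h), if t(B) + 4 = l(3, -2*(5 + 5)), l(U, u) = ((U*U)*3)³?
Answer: -1967900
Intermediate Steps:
l(U, u) = 27*U⁶ (l(U, u) = (U²*3)³ = (3*U²)³ = 27*U⁶)
t(B) = 19679 (t(B) = -4 + 27*3⁶ = -4 + 27*729 = -4 + 19683 = 19679)
(-20*(f - 1*3))*t(h) = -20*(8 - 1*3)*19679 = -20*(8 - 3)*19679 = -20*5*19679 = -100*19679 = -1967900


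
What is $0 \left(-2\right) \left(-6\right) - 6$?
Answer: $-6$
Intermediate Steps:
$0 \left(-2\right) \left(-6\right) - 6 = 0 \left(-6\right) - 6 = 0 - 6 = -6$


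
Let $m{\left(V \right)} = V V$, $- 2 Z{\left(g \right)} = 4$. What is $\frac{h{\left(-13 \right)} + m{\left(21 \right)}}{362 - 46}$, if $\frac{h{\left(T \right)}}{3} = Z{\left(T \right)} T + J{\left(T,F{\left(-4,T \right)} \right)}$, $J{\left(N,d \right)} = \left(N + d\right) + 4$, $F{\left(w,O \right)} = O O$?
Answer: $\frac{999}{316} \approx 3.1614$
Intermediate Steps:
$F{\left(w,O \right)} = O^{2}$
$Z{\left(g \right)} = -2$ ($Z{\left(g \right)} = \left(- \frac{1}{2}\right) 4 = -2$)
$J{\left(N,d \right)} = 4 + N + d$
$h{\left(T \right)} = 12 - 3 T + 3 T^{2}$ ($h{\left(T \right)} = 3 \left(- 2 T + \left(4 + T + T^{2}\right)\right) = 3 \left(4 + T^{2} - T\right) = 12 - 3 T + 3 T^{2}$)
$m{\left(V \right)} = V^{2}$
$\frac{h{\left(-13 \right)} + m{\left(21 \right)}}{362 - 46} = \frac{\left(12 - -39 + 3 \left(-13\right)^{2}\right) + 21^{2}}{362 - 46} = \frac{\left(12 + 39 + 3 \cdot 169\right) + 441}{316} = \left(\left(12 + 39 + 507\right) + 441\right) \frac{1}{316} = \left(558 + 441\right) \frac{1}{316} = 999 \cdot \frac{1}{316} = \frac{999}{316}$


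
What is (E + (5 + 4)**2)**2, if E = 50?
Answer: 17161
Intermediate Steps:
(E + (5 + 4)**2)**2 = (50 + (5 + 4)**2)**2 = (50 + 9**2)**2 = (50 + 81)**2 = 131**2 = 17161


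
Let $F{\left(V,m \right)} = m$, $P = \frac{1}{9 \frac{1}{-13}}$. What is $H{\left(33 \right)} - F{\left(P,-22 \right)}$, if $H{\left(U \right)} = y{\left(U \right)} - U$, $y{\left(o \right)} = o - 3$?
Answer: $19$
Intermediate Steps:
$y{\left(o \right)} = -3 + o$ ($y{\left(o \right)} = o - 3 = -3 + o$)
$P = - \frac{13}{9}$ ($P = \frac{1}{9 \left(- \frac{1}{13}\right)} = \frac{1}{- \frac{9}{13}} = - \frac{13}{9} \approx -1.4444$)
$H{\left(U \right)} = -3$ ($H{\left(U \right)} = \left(-3 + U\right) - U = -3$)
$H{\left(33 \right)} - F{\left(P,-22 \right)} = -3 - -22 = -3 + 22 = 19$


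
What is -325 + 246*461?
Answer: 113081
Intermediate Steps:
-325 + 246*461 = -325 + 113406 = 113081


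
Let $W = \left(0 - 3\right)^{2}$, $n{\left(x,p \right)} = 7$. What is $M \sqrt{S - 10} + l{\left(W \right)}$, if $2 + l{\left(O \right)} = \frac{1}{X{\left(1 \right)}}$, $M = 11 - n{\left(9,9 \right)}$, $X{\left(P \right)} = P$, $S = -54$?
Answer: $-1 + 32 i \approx -1.0 + 32.0 i$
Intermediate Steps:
$W = 9$ ($W = \left(-3\right)^{2} = 9$)
$M = 4$ ($M = 11 - 7 = 4$)
$l{\left(O \right)} = -1$ ($l{\left(O \right)} = -2 + 1^{-1} = -2 + 1 = -1$)
$M \sqrt{S - 10} + l{\left(W \right)} = 4 \sqrt{-54 - 10} - 1 = 4 \sqrt{-64} - 1 = 4 \cdot 8 i - 1 = 32 i - 1 = -1 + 32 i$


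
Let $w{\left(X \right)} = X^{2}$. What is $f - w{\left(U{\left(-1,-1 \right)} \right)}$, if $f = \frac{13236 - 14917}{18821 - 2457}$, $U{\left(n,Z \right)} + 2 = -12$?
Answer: $- \frac{3209025}{16364} \approx -196.1$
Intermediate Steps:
$U{\left(n,Z \right)} = -14$ ($U{\left(n,Z \right)} = -2 - 12 = -14$)
$f = - \frac{1681}{16364} \approx -0.10273$
$f - w{\left(U{\left(-1,-1 \right)} \right)} = - \frac{1681}{16364} - \left(-14\right)^{2} = - \frac{1681}{16364} - 196 = - \frac{3209025}{16364}$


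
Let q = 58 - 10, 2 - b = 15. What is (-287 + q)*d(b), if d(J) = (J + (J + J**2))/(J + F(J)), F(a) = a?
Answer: 2629/2 ≈ 1314.5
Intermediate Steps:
b = -13 (b = 2 - 1*15 = 2 - 15 = -13)
q = 48
d(J) = (J**2 + 2*J)/(2*J) (d(J) = (J + (J + J**2))/(J + J) = (J**2 + 2*J)/((2*J)) = (J**2 + 2*J)*(1/(2*J)) = (J**2 + 2*J)/(2*J))
(-287 + q)*d(b) = (-287 + 48)*(1 + (1/2)*(-13)) = -239*(1 - 13/2) = -239*(-11/2) = 2629/2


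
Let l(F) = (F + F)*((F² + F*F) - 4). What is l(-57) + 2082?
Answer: -738234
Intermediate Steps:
l(F) = 2*F*(-4 + 2*F²) (l(F) = (2*F)*((F² + F²) - 4) = (2*F)*(2*F² - 4) = (2*F)*(-4 + 2*F²) = 2*F*(-4 + 2*F²))
l(-57) + 2082 = 4*(-57)*(-2 + (-57)²) + 2082 = 4*(-57)*(-2 + 3249) + 2082 = 4*(-57)*3247 + 2082 = -740316 + 2082 = -738234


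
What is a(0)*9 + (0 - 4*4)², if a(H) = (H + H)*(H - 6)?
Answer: 256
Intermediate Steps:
a(H) = 2*H*(-6 + H) (a(H) = (2*H)*(-6 + H) = 2*H*(-6 + H))
a(0)*9 + (0 - 4*4)² = (2*0*(-6 + 0))*9 + (0 - 4*4)² = (2*0*(-6))*9 + (0 - 16)² = 0*9 + (-16)² = 0 + 256 = 256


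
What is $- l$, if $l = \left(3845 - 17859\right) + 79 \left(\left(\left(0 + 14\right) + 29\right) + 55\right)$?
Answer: $6272$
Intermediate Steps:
$l = -6272$ ($l = -14014 + 79 \left(\left(14 + 29\right) + 55\right) = -14014 + 79 \left(43 + 55\right) = -14014 + 79 \cdot 98 = -14014 + 7742 = -6272$)
$- l = \left(-1\right) \left(-6272\right) = 6272$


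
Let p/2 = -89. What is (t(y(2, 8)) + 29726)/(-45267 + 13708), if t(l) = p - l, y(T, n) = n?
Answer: -29540/31559 ≈ -0.93602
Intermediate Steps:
p = -178 (p = 2*(-89) = -178)
t(l) = -178 - l
(t(y(2, 8)) + 29726)/(-45267 + 13708) = ((-178 - 1*8) + 29726)/(-45267 + 13708) = ((-178 - 8) + 29726)/(-31559) = (-186 + 29726)*(-1/31559) = 29540*(-1/31559) = -29540/31559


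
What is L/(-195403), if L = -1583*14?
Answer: 22162/195403 ≈ 0.11342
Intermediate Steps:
L = -22162
L/(-195403) = -22162/(-195403) = -22162*(-1/195403) = 22162/195403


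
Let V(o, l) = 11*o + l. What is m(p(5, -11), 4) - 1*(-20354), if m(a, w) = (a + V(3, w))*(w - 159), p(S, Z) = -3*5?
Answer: 16944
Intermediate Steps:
V(o, l) = l + 11*o
p(S, Z) = -15
m(a, w) = (-159 + w)*(33 + a + w) (m(a, w) = (a + (w + 11*3))*(w - 159) = (a + (w + 33))*(-159 + w) = (a + (33 + w))*(-159 + w) = (33 + a + w)*(-159 + w) = (-159 + w)*(33 + a + w))
m(p(5, -11), 4) - 1*(-20354) = (-5247 + 4**2 - 159*(-15) - 126*4 - 15*4) - 1*(-20354) = (-5247 + 16 + 2385 - 504 - 60) + 20354 = -3410 + 20354 = 16944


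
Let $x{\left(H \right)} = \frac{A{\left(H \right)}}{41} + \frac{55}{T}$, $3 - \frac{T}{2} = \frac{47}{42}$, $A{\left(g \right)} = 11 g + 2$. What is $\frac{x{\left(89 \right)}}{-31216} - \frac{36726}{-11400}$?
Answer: $\frac{77331083113}{24013298200} \approx 3.2203$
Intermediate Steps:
$A{\left(g \right)} = 2 + 11 g$
$T = \frac{79}{21}$ ($T = 6 - 2 \cdot \frac{47}{42} = 6 - 2 \cdot 47 \cdot \frac{1}{42} = 6 - \frac{47}{21} = \frac{79}{21} \approx 3.7619$)
$x{\left(H \right)} = \frac{47513}{3239} + \frac{11 H}{41}$ ($x{\left(H \right)} = \frac{2 + 11 H}{41} + \frac{55}{\frac{79}{21}} = \left(2 + 11 H\right) \frac{1}{41} + 55 \cdot \frac{21}{79} = \left(\frac{2}{41} + \frac{11 H}{41}\right) + \frac{1155}{79} = \frac{47513}{3239} + \frac{11 H}{41}$)
$\frac{x{\left(89 \right)}}{-31216} - \frac{36726}{-11400} = \frac{\frac{47513}{3239} + \frac{11}{41} \cdot 89}{-31216} - \frac{36726}{-11400} = \left(\frac{47513}{3239} + \frac{979}{41}\right) \left(- \frac{1}{31216}\right) - - \frac{6121}{1900} = \frac{124854}{3239} \left(- \frac{1}{31216}\right) + \frac{6121}{1900} = - \frac{62427}{50554312} + \frac{6121}{1900} = \frac{77331083113}{24013298200}$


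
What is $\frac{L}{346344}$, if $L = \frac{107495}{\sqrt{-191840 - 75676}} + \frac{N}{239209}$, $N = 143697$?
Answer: $\frac{47899}{27616200632} - \frac{107495 i \sqrt{7431}}{15442093584} \approx 1.7345 \cdot 10^{-6} - 0.00060008 i$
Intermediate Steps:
$L = \frac{143697}{239209} - \frac{107495 i \sqrt{7431}}{44586}$ ($L = \frac{107495}{\sqrt{-191840 - 75676}} + \frac{143697}{239209} = \frac{107495}{\sqrt{-267516}} + 143697 \cdot \frac{1}{239209} = \frac{107495}{6 i \sqrt{7431}} + \frac{143697}{239209} = 107495 \left(- \frac{i \sqrt{7431}}{44586}\right) + \frac{143697}{239209} = - \frac{107495 i \sqrt{7431}}{44586} + \frac{143697}{239209} = \frac{143697}{239209} - \frac{107495 i \sqrt{7431}}{44586} \approx 0.60072 - 207.83 i$)
$\frac{L}{346344} = \frac{\frac{143697}{239209} - \frac{107495 i \sqrt{7431}}{44586}}{346344} = \left(\frac{143697}{239209} - \frac{107495 i \sqrt{7431}}{44586}\right) \frac{1}{346344} = \frac{47899}{27616200632} - \frac{107495 i \sqrt{7431}}{15442093584}$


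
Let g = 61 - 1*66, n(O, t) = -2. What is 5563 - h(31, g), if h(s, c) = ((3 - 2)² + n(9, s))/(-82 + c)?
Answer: 483980/87 ≈ 5563.0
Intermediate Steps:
g = -5 (g = 61 - 66 = -5)
h(s, c) = -1/(-82 + c) (h(s, c) = ((3 - 2)² - 2)/(-82 + c) = (1² - 2)/(-82 + c) = (1 - 2)/(-82 + c) = -1/(-82 + c))
5563 - h(31, g) = 5563 - (-1)/(-82 - 5) = 5563 - (-1)/(-87) = 5563 - (-1)*(-1)/87 = 5563 - 1*1/87 = 5563 - 1/87 = 483980/87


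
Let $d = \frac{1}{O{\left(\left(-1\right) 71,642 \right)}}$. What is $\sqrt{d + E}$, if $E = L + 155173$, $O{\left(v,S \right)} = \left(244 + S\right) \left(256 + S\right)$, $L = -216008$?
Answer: $\frac{i \sqrt{9627502457688753}}{397814} \approx 246.65 i$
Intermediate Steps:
$d = \frac{1}{795628}$ ($d = \frac{1}{62464 + 642^{2} + 500 \cdot 642} = \frac{1}{62464 + 412164 + 321000} = \frac{1}{795628} \approx 1.2569 \cdot 10^{-6}$)
$E = -60835$ ($E = -216008 + 155173 = -60835$)
$\sqrt{d + E} = \sqrt{\frac{1}{795628} - 60835} = \sqrt{- \frac{48402029379}{795628}} = \frac{i \sqrt{9627502457688753}}{397814}$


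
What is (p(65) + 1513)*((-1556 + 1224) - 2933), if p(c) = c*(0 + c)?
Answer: -18734570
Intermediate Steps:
p(c) = c² (p(c) = c*c = c²)
(p(65) + 1513)*((-1556 + 1224) - 2933) = (65² + 1513)*((-1556 + 1224) - 2933) = (4225 + 1513)*(-332 - 2933) = 5738*(-3265) = -18734570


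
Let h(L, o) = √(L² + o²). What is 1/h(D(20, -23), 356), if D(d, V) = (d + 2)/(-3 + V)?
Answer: 13*√21418505/21418505 ≈ 0.0028090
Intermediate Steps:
D(d, V) = (2 + d)/(-3 + V)
1/h(D(20, -23), 356) = 1/(√(((2 + 20)/(-3 - 23))² + 356²)) = 1/(√((22/(-26))² + 126736)) = 1/(√((-1/26*22)² + 126736)) = 1/(√((-11/13)² + 126736)) = 1/(√(121/169 + 126736)) = 1/(√(21418505/169)) = 1/(√21418505/13) = 13*√21418505/21418505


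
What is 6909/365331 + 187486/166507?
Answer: 493935069/431419637 ≈ 1.1449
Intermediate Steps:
6909/365331 + 187486/166507 = 6909*(1/365331) + 187486*(1/166507) = 49/2591 + 187486/166507 = 493935069/431419637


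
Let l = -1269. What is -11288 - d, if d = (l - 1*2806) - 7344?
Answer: 131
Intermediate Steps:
d = -11419 (d = (-1269 - 1*2806) - 7344 = (-1269 - 2806) - 7344 = -4075 - 7344 = -11419)
-11288 - d = -11288 - 1*(-11419) = -11288 + 11419 = 131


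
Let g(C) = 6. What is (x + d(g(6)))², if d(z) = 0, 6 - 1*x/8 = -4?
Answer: 6400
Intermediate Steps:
x = 80 (x = 48 - 8*(-4) = 48 + 32 = 80)
(x + d(g(6)))² = (80 + 0)² = 80² = 6400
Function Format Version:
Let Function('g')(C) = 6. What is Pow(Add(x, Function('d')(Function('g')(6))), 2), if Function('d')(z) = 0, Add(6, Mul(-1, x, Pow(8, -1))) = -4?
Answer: 6400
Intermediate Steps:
x = 80 (x = Add(48, Mul(-8, -4)) = Add(48, 32) = 80)
Pow(Add(x, Function('d')(Function('g')(6))), 2) = Pow(Add(80, 0), 2) = Pow(80, 2) = 6400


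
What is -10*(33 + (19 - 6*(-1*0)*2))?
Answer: -520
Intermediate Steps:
-10*(33 + (19 - 6*(-1*0)*2)) = -10*(33 + (19 - 0*2)) = -10*(33 + (19 - 6*0)) = -10*(33 + (19 + 0)) = -10*(33 + 19) = -10*52 = -520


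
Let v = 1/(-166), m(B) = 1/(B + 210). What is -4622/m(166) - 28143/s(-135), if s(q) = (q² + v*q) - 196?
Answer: -5201366936266/2992949 ≈ -1.7379e+6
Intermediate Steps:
m(B) = 1/(210 + B)
v = -1/166 ≈ -0.0060241
s(q) = -196 + q² - q/166 (s(q) = (q² - q/166) - 196 = -196 + q² - q/166)
-4622/m(166) - 28143/s(-135) = -4622/(1/(210 + 166)) - 28143/(-196 + (-135)² - 1/166*(-135)) = -4622/(1/376) - 28143/(-196 + 18225 + 135/166) = -4622/1/376 - 28143/2992949/166 = -4622*376 - 28143*166/2992949 = -1737872 - 4671738/2992949 = -5201366936266/2992949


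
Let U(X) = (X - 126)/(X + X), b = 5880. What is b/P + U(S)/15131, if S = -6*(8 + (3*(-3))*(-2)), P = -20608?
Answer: -20649491/72386704 ≈ -0.28527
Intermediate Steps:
S = -156 (S = -6*(8 - 9*(-2)) = -6*(8 + 18) = -6*26 = -156)
U(X) = (-126 + X)/(2*X) (U(X) = (-126 + X)/((2*X)) = (-126 + X)*(1/(2*X)) = (-126 + X)/(2*X))
b/P + U(S)/15131 = 5880/(-20608) + ((1/2)*(-126 - 156)/(-156))/15131 = 5880*(-1/20608) + ((1/2)*(-1/156)*(-282))*(1/15131) = -105/368 + (47/52)*(1/15131) = -105/368 + 47/786812 = -20649491/72386704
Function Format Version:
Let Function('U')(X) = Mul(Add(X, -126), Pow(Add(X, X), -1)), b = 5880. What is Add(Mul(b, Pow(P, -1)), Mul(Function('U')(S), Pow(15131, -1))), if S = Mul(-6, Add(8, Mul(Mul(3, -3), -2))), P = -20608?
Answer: Rational(-20649491, 72386704) ≈ -0.28527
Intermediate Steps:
S = -156 (S = Mul(-6, Add(8, Mul(-9, -2))) = Mul(-6, Add(8, 18)) = Mul(-6, 26) = -156)
Function('U')(X) = Mul(Rational(1, 2), Pow(X, -1), Add(-126, X)) (Function('U')(X) = Mul(Add(-126, X), Pow(Mul(2, X), -1)) = Mul(Add(-126, X), Mul(Rational(1, 2), Pow(X, -1))) = Mul(Rational(1, 2), Pow(X, -1), Add(-126, X)))
Add(Mul(b, Pow(P, -1)), Mul(Function('U')(S), Pow(15131, -1))) = Add(Mul(5880, Pow(-20608, -1)), Mul(Mul(Rational(1, 2), Pow(-156, -1), Add(-126, -156)), Pow(15131, -1))) = Add(Mul(5880, Rational(-1, 20608)), Mul(Mul(Rational(1, 2), Rational(-1, 156), -282), Rational(1, 15131))) = Add(Rational(-105, 368), Mul(Rational(47, 52), Rational(1, 15131))) = Add(Rational(-105, 368), Rational(47, 786812)) = Rational(-20649491, 72386704)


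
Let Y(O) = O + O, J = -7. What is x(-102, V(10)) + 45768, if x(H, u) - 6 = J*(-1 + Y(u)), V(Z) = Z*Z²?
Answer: 31781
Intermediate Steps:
V(Z) = Z³
Y(O) = 2*O
x(H, u) = 13 - 14*u (x(H, u) = 6 - 7*(-1 + 2*u) = 6 + (7 - 14*u) = 13 - 14*u)
x(-102, V(10)) + 45768 = (13 - 14*10³) + 45768 = (13 - 14*1000) + 45768 = (13 - 14000) + 45768 = -13987 + 45768 = 31781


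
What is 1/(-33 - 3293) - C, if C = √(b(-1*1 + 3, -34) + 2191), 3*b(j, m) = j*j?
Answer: -1/3326 - √19731/3 ≈ -46.823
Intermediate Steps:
b(j, m) = j²/3 (b(j, m) = (j*j)/3 = j²/3)
C = √19731/3 (C = √((-1*1 + 3)²/3 + 2191) = √((-1 + 3)²/3 + 2191) = √((⅓)*2² + 2191) = √((⅓)*4 + 2191) = √(4/3 + 2191) = √(6577/3) = √19731/3 ≈ 46.822)
1/(-33 - 3293) - C = 1/(-33 - 3293) - √19731/3 = 1/(-3326) - √19731/3 = -1/3326 - √19731/3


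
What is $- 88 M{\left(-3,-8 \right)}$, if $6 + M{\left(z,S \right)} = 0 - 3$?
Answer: $792$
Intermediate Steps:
$M{\left(z,S \right)} = -9$ ($M{\left(z,S \right)} = -6 + \left(0 - 3\right) = -6 - 3 = -9$)
$- 88 M{\left(-3,-8 \right)} = \left(-88\right) \left(-9\right) = 792$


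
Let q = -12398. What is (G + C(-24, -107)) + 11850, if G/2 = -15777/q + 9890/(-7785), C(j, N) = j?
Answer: 114142736863/9651843 ≈ 11826.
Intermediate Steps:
G = 41545/9651843 (G = 2*(-15777/(-12398) + 9890/(-7785)) = 2*(-15777*(-1/12398) + 9890*(-1/7785)) = 2*(15777/12398 - 1978/1557) = 2*(41545/19303686) = 41545/9651843 ≈ 0.0043044)
(G + C(-24, -107)) + 11850 = (41545/9651843 - 24) + 11850 = -231602687/9651843 + 11850 = 114142736863/9651843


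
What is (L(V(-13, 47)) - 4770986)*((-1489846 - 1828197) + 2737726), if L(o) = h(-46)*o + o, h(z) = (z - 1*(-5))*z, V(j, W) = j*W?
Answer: 3437764829931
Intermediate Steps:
V(j, W) = W*j
h(z) = z*(5 + z) (h(z) = (z + 5)*z = (5 + z)*z = z*(5 + z))
L(o) = 1887*o (L(o) = (-46*(5 - 46))*o + o = (-46*(-41))*o + o = 1886*o + o = 1887*o)
(L(V(-13, 47)) - 4770986)*((-1489846 - 1828197) + 2737726) = (1887*(47*(-13)) - 4770986)*((-1489846 - 1828197) + 2737726) = (1887*(-611) - 4770986)*(-3318043 + 2737726) = (-1152957 - 4770986)*(-580317) = -5923943*(-580317) = 3437764829931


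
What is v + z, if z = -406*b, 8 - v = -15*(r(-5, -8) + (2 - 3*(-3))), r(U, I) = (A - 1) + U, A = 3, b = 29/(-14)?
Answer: 969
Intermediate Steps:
b = -29/14 (b = 29*(-1/14) = -29/14 ≈ -2.0714)
r(U, I) = 2 + U (r(U, I) = (3 - 1) + U = 2 + U)
v = 128 (v = 8 - (-15)*((2 - 5) + (2 - 3*(-3))) = 8 - (-15)*(-3 + (2 + 9)) = 8 - (-15)*(-3 + 11) = 8 - (-15)*8 = 8 - 1*(-120) = 8 + 120 = 128)
z = 841 (z = -406*(-29/14) = 841)
v + z = 128 + 841 = 969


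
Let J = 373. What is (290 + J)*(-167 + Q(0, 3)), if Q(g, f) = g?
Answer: -110721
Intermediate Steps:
(290 + J)*(-167 + Q(0, 3)) = (290 + 373)*(-167 + 0) = 663*(-167) = -110721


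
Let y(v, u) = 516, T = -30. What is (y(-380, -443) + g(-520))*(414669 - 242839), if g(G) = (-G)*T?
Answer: -2591883720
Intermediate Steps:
g(G) = 30*G (g(G) = -G*(-30) = 30*G)
(y(-380, -443) + g(-520))*(414669 - 242839) = (516 + 30*(-520))*(414669 - 242839) = (516 - 15600)*171830 = -15084*171830 = -2591883720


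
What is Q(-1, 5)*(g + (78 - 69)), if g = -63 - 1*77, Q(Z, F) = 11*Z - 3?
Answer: 1834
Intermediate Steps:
Q(Z, F) = -3 + 11*Z
g = -140 (g = -63 - 77 = -140)
Q(-1, 5)*(g + (78 - 69)) = (-3 + 11*(-1))*(-140 + (78 - 69)) = (-3 - 11)*(-140 + 9) = -14*(-131) = 1834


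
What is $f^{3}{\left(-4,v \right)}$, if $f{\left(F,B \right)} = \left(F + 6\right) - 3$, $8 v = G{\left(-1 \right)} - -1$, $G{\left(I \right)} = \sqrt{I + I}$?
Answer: $-1$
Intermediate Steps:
$G{\left(I \right)} = \sqrt{2} \sqrt{I}$ ($G{\left(I \right)} = \sqrt{2 I} = \sqrt{2} \sqrt{I}$)
$v = \frac{1}{8} + \frac{i \sqrt{2}}{8}$ ($v = \frac{\sqrt{2} \sqrt{-1} - -1}{8} = \frac{\sqrt{2} i + 1}{8} = \frac{i \sqrt{2} + 1}{8} = \frac{1 + i \sqrt{2}}{8} = \frac{1}{8} + \frac{i \sqrt{2}}{8} \approx 0.125 + 0.17678 i$)
$f{\left(F,B \right)} = 3 + F$ ($f{\left(F,B \right)} = \left(6 + F\right) - 3 = 3 + F$)
$f^{3}{\left(-4,v \right)} = \left(3 - 4\right)^{3} = \left(-1\right)^{3} = -1$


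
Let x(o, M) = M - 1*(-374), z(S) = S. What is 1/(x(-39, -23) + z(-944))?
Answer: -1/593 ≈ -0.0016863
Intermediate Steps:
x(o, M) = 374 + M (x(o, M) = M + 374 = 374 + M)
1/(x(-39, -23) + z(-944)) = 1/((374 - 23) - 944) = 1/(351 - 944) = 1/(-593) = -1/593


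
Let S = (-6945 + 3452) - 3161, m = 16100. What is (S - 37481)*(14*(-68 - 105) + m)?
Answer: -603678530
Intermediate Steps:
S = -6654 (S = -3493 - 3161 = -6654)
(S - 37481)*(14*(-68 - 105) + m) = (-6654 - 37481)*(14*(-68 - 105) + 16100) = -44135*(14*(-173) + 16100) = -44135*(-2422 + 16100) = -44135*13678 = -603678530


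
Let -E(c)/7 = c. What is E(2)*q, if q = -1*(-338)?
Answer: -4732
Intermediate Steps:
E(c) = -7*c
q = 338
E(2)*q = -7*2*338 = -14*338 = -4732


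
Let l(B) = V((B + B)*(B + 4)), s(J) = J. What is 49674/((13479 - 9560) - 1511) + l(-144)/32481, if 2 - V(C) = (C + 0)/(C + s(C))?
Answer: 268910801/13035708 ≈ 20.629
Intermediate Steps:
V(C) = 3/2 (V(C) = 2 - (C + 0)/(C + C) = 2 - C/(2*C) = 2 - C*1/(2*C) = 2 - 1*1/2 = 2 - 1/2 = 3/2)
l(B) = 3/2
49674/((13479 - 9560) - 1511) + l(-144)/32481 = 49674/((13479 - 9560) - 1511) + (3/2)/32481 = 49674/(3919 - 1511) + (3/2)*(1/32481) = 49674/2408 + 1/21654 = 49674*(1/2408) + 1/21654 = 24837/1204 + 1/21654 = 268910801/13035708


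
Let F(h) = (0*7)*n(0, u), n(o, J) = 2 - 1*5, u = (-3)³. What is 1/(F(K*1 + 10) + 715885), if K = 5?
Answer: 1/715885 ≈ 1.3969e-6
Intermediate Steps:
u = -27
n(o, J) = -3 (n(o, J) = 2 - 5 = -3)
F(h) = 0 (F(h) = (0*7)*(-3) = 0*(-3) = 0)
1/(F(K*1 + 10) + 715885) = 1/(0 + 715885) = 1/715885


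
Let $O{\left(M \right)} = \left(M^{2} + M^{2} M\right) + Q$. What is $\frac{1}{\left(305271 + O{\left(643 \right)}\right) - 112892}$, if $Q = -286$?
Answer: $\frac{1}{266453249} \approx 3.753 \cdot 10^{-9}$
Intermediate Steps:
$O{\left(M \right)} = -286 + M^{2} + M^{3}$ ($O{\left(M \right)} = \left(M^{2} + M^{2} M\right) - 286 = \left(M^{2} + M^{3}\right) - 286 = -286 + M^{2} + M^{3}$)
$\frac{1}{\left(305271 + O{\left(643 \right)}\right) - 112892} = \frac{1}{\left(305271 + \left(-286 + 643^{2} + 643^{3}\right)\right) - 112892} = \frac{1}{\left(305271 + \left(-286 + 413449 + 265847707\right)\right) - 112892} = \frac{1}{\left(305271 + 266260870\right) - 112892} = \frac{1}{266566141 - 112892} = \frac{1}{266453249}$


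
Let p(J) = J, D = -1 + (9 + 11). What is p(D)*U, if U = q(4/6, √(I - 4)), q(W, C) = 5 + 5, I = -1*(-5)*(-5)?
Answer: 190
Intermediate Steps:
I = -25 (I = 5*(-5) = -25)
D = 19 (D = -1 + 20 = 19)
q(W, C) = 10
U = 10
p(D)*U = 19*10 = 190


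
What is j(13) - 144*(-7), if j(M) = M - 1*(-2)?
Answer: 1023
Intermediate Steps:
j(M) = 2 + M (j(M) = M + 2 = 2 + M)
j(13) - 144*(-7) = (2 + 13) - 144*(-7) = 15 + 1008 = 1023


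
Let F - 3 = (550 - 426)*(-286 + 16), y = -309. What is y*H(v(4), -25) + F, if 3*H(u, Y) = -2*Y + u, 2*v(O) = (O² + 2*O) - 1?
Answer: -79623/2 ≈ -39812.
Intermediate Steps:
F = -33477 (F = 3 + (550 - 426)*(-286 + 16) = 3 + 124*(-270) = 3 - 33480 = -33477)
v(O) = -½ + O + O²/2 (v(O) = ((O² + 2*O) - 1)/2 = (-1 + O² + 2*O)/2 = -½ + O + O²/2)
H(u, Y) = -2*Y/3 + u/3 (H(u, Y) = (-2*Y + u)/3 = (u - 2*Y)/3 = -2*Y/3 + u/3)
y*H(v(4), -25) + F = -309*(-⅔*(-25) + (-½ + 4 + (½)*4²)/3) - 33477 = -309*(50/3 + (-½ + 4 + (½)*16)/3) - 33477 = -309*(50/3 + (-½ + 4 + 8)/3) - 33477 = -309*(50/3 + (⅓)*(23/2)) - 33477 = -309*(50/3 + 23/6) - 33477 = -309*41/2 - 33477 = -12669/2 - 33477 = -79623/2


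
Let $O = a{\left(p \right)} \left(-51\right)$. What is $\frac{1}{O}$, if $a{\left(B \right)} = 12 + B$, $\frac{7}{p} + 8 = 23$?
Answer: $- \frac{5}{3179} \approx -0.0015728$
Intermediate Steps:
$p = \frac{7}{15}$ ($p = \frac{7}{-8 + 23} = \frac{7}{15} \approx 0.46667$)
$O = - \frac{3179}{5}$ ($O = \left(12 + \frac{7}{15}\right) \left(-51\right) = \frac{187}{15} \left(-51\right) = - \frac{3179}{5} \approx -635.8$)
$\frac{1}{O} = \frac{1}{- \frac{3179}{5}} = - \frac{5}{3179}$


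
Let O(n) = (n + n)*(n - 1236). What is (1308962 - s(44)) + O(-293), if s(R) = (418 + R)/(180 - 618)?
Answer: 160961865/73 ≈ 2.2050e+6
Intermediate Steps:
s(R) = -209/219 - R/438 (s(R) = (418 + R)/(-438) = (418 + R)*(-1/438) = -209/219 - R/438)
O(n) = 2*n*(-1236 + n) (O(n) = (2*n)*(-1236 + n) = 2*n*(-1236 + n))
(1308962 - s(44)) + O(-293) = (1308962 - (-209/219 - 1/438*44)) + 2*(-293)*(-1236 - 293) = (1308962 - (-209/219 - 22/219)) + 2*(-293)*(-1529) = (1308962 - 1*(-77/73)) + 895994 = (1308962 + 77/73) + 895994 = 95554303/73 + 895994 = 160961865/73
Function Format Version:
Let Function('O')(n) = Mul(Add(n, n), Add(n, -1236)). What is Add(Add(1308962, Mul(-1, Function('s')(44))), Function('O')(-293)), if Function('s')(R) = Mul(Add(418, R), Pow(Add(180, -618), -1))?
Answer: Rational(160961865, 73) ≈ 2.2050e+6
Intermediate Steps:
Function('s')(R) = Add(Rational(-209, 219), Mul(Rational(-1, 438), R)) (Function('s')(R) = Mul(Add(418, R), Pow(-438, -1)) = Mul(Add(418, R), Rational(-1, 438)) = Add(Rational(-209, 219), Mul(Rational(-1, 438), R)))
Function('O')(n) = Mul(2, n, Add(-1236, n)) (Function('O')(n) = Mul(Mul(2, n), Add(-1236, n)) = Mul(2, n, Add(-1236, n)))
Add(Add(1308962, Mul(-1, Function('s')(44))), Function('O')(-293)) = Add(Add(1308962, Mul(-1, Add(Rational(-209, 219), Mul(Rational(-1, 438), 44)))), Mul(2, -293, Add(-1236, -293))) = Add(Add(1308962, Mul(-1, Add(Rational(-209, 219), Rational(-22, 219)))), Mul(2, -293, -1529)) = Add(Add(1308962, Mul(-1, Rational(-77, 73))), 895994) = Add(Add(1308962, Rational(77, 73)), 895994) = Add(Rational(95554303, 73), 895994) = Rational(160961865, 73)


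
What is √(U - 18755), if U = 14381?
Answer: 27*I*√6 ≈ 66.136*I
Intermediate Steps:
√(U - 18755) = √(14381 - 18755) = √(-4374) = 27*I*√6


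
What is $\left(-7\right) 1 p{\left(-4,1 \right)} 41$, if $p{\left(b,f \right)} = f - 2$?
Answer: $287$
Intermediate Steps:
$p{\left(b,f \right)} = -2 + f$
$\left(-7\right) 1 p{\left(-4,1 \right)} 41 = \left(-7\right) 1 \left(-2 + 1\right) 41 = \left(-7\right) \left(-1\right) 41 = 7 \cdot 41 = 287$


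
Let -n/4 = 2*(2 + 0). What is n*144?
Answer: -2304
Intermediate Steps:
n = -16 (n = -8*(2 + 0) = -8*2 = -4*4 = -16)
n*144 = -16*144 = -2304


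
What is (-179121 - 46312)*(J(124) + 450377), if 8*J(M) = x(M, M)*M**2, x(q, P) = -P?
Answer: -47802842217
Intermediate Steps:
J(M) = -M**3/8 (J(M) = ((-M)*M**2)/8 = (-M**3)/8 = -M**3/8)
(-179121 - 46312)*(J(124) + 450377) = (-179121 - 46312)*(-1/8*124**3 + 450377) = -225433*(-1/8*1906624 + 450377) = -225433*(-238328 + 450377) = -225433*212049 = -47802842217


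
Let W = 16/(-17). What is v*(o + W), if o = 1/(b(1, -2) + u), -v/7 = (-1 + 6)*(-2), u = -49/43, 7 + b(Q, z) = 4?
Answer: -125265/1513 ≈ -82.792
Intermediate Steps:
b(Q, z) = -3 (b(Q, z) = -7 + 4 = -3)
W = -16/17 (W = 16*(-1/17) = -16/17 ≈ -0.94118)
u = -49/43 (u = -49*1/43 = -49/43 ≈ -1.1395)
v = 70 (v = -7*(-1 + 6)*(-2) = -35*(-2) = -7*(-10) = 70)
o = -43/178 (o = 1/(-3 - 49/43) = 1/(-178/43) = -43/178 ≈ -0.24157)
v*(o + W) = 70*(-43/178 - 16/17) = 70*(-3579/3026) = -125265/1513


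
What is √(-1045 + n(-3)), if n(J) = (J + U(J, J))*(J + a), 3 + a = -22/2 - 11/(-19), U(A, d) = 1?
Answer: I*√365389/19 ≈ 31.814*I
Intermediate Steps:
a = -255/19 (a = -3 + (-22/2 - 11/(-19)) = -3 + (-22*½ - 11*(-1/19)) = -3 + (-11 + 11/19) = -3 - 198/19 = -255/19 ≈ -13.421)
n(J) = (1 + J)*(-255/19 + J) (n(J) = (J + 1)*(J - 255/19) = (1 + J)*(-255/19 + J))
√(-1045 + n(-3)) = √(-1045 + (-255/19 + (-3)² - 236/19*(-3))) = √(-1045 + (-255/19 + 9 + 708/19)) = √(-1045 + 624/19) = √(-19231/19) = I*√365389/19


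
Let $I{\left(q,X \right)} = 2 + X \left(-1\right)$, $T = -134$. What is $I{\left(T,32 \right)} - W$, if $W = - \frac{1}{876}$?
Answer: $- \frac{26279}{876} \approx -29.999$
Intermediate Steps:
$W = - \frac{1}{876}$ ($W = \left(-1\right) \frac{1}{876} = - \frac{1}{876} \approx -0.0011416$)
$I{\left(q,X \right)} = 2 - X$
$I{\left(T,32 \right)} - W = \left(2 - 32\right) - - \frac{1}{876} = \left(2 - 32\right) + \frac{1}{876} = -30 + \frac{1}{876} = - \frac{26279}{876}$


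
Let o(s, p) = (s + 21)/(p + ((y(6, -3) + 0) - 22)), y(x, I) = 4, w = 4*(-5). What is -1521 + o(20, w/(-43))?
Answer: -1148597/754 ≈ -1523.3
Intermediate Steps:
w = -20
o(s, p) = (21 + s)/(-18 + p) (o(s, p) = (s + 21)/(p + ((4 + 0) - 22)) = (21 + s)/(p + (4 - 22)) = (21 + s)/(p - 18) = (21 + s)/(-18 + p))
-1521 + o(20, w/(-43)) = -1521 + (21 + 20)/(-18 - 20/(-43)) = -1521 + 41/(-18 - 20*(-1/43)) = -1521 + 41/(-18 + 20/43) = -1521 + 41/(-754/43) = -1521 - 43/754*41 = -1521 - 1763/754 = -1148597/754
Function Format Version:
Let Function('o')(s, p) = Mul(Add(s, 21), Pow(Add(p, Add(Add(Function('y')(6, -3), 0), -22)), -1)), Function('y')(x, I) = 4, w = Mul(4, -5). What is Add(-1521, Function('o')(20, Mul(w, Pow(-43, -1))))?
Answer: Rational(-1148597, 754) ≈ -1523.3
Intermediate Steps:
w = -20
Function('o')(s, p) = Mul(Pow(Add(-18, p), -1), Add(21, s)) (Function('o')(s, p) = Mul(Add(s, 21), Pow(Add(p, Add(Add(4, 0), -22)), -1)) = Mul(Add(21, s), Pow(Add(p, Add(4, -22)), -1)) = Mul(Add(21, s), Pow(Add(p, -18), -1)) = Mul(Add(21, s), Pow(Add(-18, p), -1)) = Mul(Pow(Add(-18, p), -1), Add(21, s)))
Add(-1521, Function('o')(20, Mul(w, Pow(-43, -1)))) = Add(-1521, Mul(Pow(Add(-18, Mul(-20, Pow(-43, -1))), -1), Add(21, 20))) = Add(-1521, Mul(Pow(Add(-18, Mul(-20, Rational(-1, 43))), -1), 41)) = Add(-1521, Mul(Pow(Add(-18, Rational(20, 43)), -1), 41)) = Add(-1521, Mul(Pow(Rational(-754, 43), -1), 41)) = Add(-1521, Mul(Rational(-43, 754), 41)) = Add(-1521, Rational(-1763, 754)) = Rational(-1148597, 754)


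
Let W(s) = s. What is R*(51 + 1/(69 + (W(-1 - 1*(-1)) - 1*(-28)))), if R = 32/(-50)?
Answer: -79168/2425 ≈ -32.647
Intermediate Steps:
R = -16/25 (R = 32*(-1/50) = -16/25 ≈ -0.64000)
R*(51 + 1/(69 + (W(-1 - 1*(-1)) - 1*(-28)))) = -16*(51 + 1/(69 + ((-1 - 1*(-1)) - 1*(-28))))/25 = -16*(51 + 1/(69 + ((-1 + 1) + 28)))/25 = -16*(51 + 1/(69 + (0 + 28)))/25 = -16*(51 + 1/(69 + 28))/25 = -16*(51 + 1/97)/25 = -16/25*4948/97 = -79168/2425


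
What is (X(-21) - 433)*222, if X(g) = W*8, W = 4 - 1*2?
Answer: -92574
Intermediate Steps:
W = 2 (W = 4 - 2 = 2)
X(g) = 16 (X(g) = 2*8 = 16)
(X(-21) - 433)*222 = (16 - 433)*222 = -417*222 = -92574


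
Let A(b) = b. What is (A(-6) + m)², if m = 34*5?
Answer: 26896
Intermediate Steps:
m = 170
(A(-6) + m)² = (-6 + 170)² = 164² = 26896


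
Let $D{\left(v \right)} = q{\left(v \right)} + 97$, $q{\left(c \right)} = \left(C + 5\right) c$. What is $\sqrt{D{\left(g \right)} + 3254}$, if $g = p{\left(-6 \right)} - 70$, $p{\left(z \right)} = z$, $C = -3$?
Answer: $\sqrt{3199} \approx 56.56$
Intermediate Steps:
$q{\left(c \right)} = 2 c$ ($q{\left(c \right)} = \left(-3 + 5\right) c = 2 c$)
$g = -76$ ($g = -6 - 70 = -76$)
$D{\left(v \right)} = 97 + 2 v$ ($D{\left(v \right)} = 2 v + 97 = 97 + 2 v$)
$\sqrt{D{\left(g \right)} + 3254} = \sqrt{\left(97 + 2 \left(-76\right)\right) + 3254} = \sqrt{\left(97 - 152\right) + 3254} = \sqrt{-55 + 3254} = \sqrt{3199}$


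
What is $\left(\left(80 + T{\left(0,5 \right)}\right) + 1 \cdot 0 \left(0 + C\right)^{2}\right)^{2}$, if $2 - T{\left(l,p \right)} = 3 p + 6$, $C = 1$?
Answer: $3721$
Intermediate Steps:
$T{\left(l,p \right)} = -4 - 3 p$ ($T{\left(l,p \right)} = 2 - \left(3 p + 6\right) = 2 - \left(6 + 3 p\right) = -4 - 3 p$)
$\left(\left(80 + T{\left(0,5 \right)}\right) + 1 \cdot 0 \left(0 + C\right)^{2}\right)^{2} = \left(\left(80 - 19\right) + 1 \cdot 0 \left(0 + 1\right)^{2}\right)^{2} = \left(\left(80 - 19\right) + 0 \cdot 1^{2}\right)^{2} = \left(\left(80 - 19\right) + 0 \cdot 1\right)^{2} = \left(61 + 0\right)^{2} = 61^{2} = 3721$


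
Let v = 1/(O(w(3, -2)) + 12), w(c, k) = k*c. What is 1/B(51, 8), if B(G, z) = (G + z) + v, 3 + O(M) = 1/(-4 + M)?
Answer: 89/5261 ≈ 0.016917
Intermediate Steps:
w(c, k) = c*k
O(M) = -3 + 1/(-4 + M)
v = 10/89 (v = 1/((13 - 9*(-2))/(-4 + 3*(-2)) + 12) = 1/((13 - 3*(-6))/(-4 - 6) + 12) = 1/((13 + 18)/(-10) + 12) = 1/(-1/10*31 + 12) = 1/(-31/10 + 12) = 1/(89/10) = 10/89 ≈ 0.11236)
B(G, z) = 10/89 + G + z (B(G, z) = (G + z) + 10/89 = 10/89 + G + z)
1/B(51, 8) = 1/(10/89 + 51 + 8) = 1/(5261/89) = 89/5261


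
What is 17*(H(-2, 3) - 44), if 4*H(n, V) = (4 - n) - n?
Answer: -714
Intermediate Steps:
H(n, V) = 1 - n/2 (H(n, V) = ((4 - n) - n)/4 = (4 - 2*n)/4 = 1 - n/2)
17*(H(-2, 3) - 44) = 17*((1 - ½*(-2)) - 44) = 17*((1 + 1) - 44) = 17*(2 - 44) = 17*(-42) = -714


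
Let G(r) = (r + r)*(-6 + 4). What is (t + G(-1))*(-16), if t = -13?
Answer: 144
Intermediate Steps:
G(r) = -4*r (G(r) = (2*r)*(-2) = -4*r)
(t + G(-1))*(-16) = (-13 - 4*(-1))*(-16) = (-13 + 4)*(-16) = -9*(-16) = 144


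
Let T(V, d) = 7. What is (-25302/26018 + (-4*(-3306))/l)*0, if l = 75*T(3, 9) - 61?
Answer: 0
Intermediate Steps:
l = 464 (l = 75*7 - 61 = 525 - 61 = 464)
(-25302/26018 + (-4*(-3306))/l)*0 = (-25302/26018 - 4*(-3306)/464)*0 = (-25302*1/26018 + 13224*(1/464))*0 = (-12651/13009 + 57/2)*0 = (716211/26018)*0 = 0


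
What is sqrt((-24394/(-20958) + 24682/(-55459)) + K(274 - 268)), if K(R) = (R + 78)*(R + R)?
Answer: sqrt(340685701365978317013)/581154861 ≈ 31.760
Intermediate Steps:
K(R) = 2*R*(78 + R) (K(R) = (78 + R)*(2*R) = 2*R*(78 + R))
sqrt((-24394/(-20958) + 24682/(-55459)) + K(274 - 268)) = sqrt((-24394/(-20958) + 24682/(-55459)) + 2*(274 - 268)*(78 + (274 - 268))) = sqrt((-24394*(-1/20958) + 24682*(-1/55459)) + 2*6*(78 + 6)) = sqrt((12197/10479 - 24682/55459) + 2*6*84) = sqrt(417790745/581154861 + 1008) = sqrt(586221890633/581154861) = sqrt(340685701365978317013)/581154861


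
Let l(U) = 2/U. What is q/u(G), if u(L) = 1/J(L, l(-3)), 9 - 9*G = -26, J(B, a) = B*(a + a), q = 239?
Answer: -33460/27 ≈ -1239.3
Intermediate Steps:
J(B, a) = 2*B*a (J(B, a) = B*(2*a) = 2*B*a)
G = 35/9 (G = 1 - 1/9*(-26) = 1 + 26/9 = 35/9 ≈ 3.8889)
u(L) = -3/(4*L) (u(L) = 1/(2*L*(2/(-3))) = 1/(2*L*(2*(-1/3))) = 1/(2*L*(-2/3)) = 1/(-4*L/3) = -3/(4*L))
q/u(G) = 239/((-3/(4*35/9))) = 239/((-3/4*9/35)) = 239/(-27/140) = 239*(-140/27) = -33460/27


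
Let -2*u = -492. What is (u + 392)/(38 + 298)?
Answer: 319/168 ≈ 1.8988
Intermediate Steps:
u = 246 (u = -1/2*(-492) = 246)
(u + 392)/(38 + 298) = (246 + 392)/(38 + 298) = 638/336 = 638*(1/336) = 319/168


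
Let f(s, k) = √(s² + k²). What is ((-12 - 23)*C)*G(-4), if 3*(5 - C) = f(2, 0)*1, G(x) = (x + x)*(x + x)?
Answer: -29120/3 ≈ -9706.7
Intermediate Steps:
f(s, k) = √(k² + s²)
G(x) = 4*x² (G(x) = (2*x)*(2*x) = 4*x²)
C = 13/3 (C = 5 - √(0² + 2²)/3 = 5 - √(0 + 4)/3 = 5 - √4/3 = 5 - 2/3 = 5 - ⅓*2 = 5 - ⅔ = 13/3 ≈ 4.3333)
((-12 - 23)*C)*G(-4) = ((-12 - 23)*(13/3))*(4*(-4)²) = (-35*13/3)*(4*16) = -455/3*64 = -29120/3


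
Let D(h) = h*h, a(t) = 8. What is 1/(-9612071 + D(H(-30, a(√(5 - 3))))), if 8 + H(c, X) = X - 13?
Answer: -1/9611902 ≈ -1.0404e-7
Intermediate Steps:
H(c, X) = -21 + X (H(c, X) = -8 + (X - 13) = -8 + (-13 + X) = -21 + X)
D(h) = h²
1/(-9612071 + D(H(-30, a(√(5 - 3))))) = 1/(-9612071 + (-21 + 8)²) = 1/(-9612071 + (-13)²) = 1/(-9612071 + 169) = 1/(-9611902) = -1/9611902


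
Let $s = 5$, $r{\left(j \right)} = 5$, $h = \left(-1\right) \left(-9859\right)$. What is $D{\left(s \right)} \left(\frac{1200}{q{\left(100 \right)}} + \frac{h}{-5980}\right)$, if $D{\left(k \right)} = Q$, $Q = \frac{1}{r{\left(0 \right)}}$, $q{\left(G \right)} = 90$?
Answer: $\frac{209623}{89700} \approx 2.3369$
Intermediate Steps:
$h = 9859$
$Q = \frac{1}{5} \approx 0.2$
$D{\left(k \right)} = \frac{1}{5}$
$D{\left(s \right)} \left(\frac{1200}{q{\left(100 \right)}} + \frac{h}{-5980}\right) = \frac{\frac{1200}{90} + \frac{9859}{-5980}}{5} = \frac{1200 \cdot \frac{1}{90} + 9859 \left(- \frac{1}{5980}\right)}{5} = \frac{\frac{40}{3} - \frac{9859}{5980}}{5} = \frac{1}{5} \cdot \frac{209623}{17940} = \frac{209623}{89700}$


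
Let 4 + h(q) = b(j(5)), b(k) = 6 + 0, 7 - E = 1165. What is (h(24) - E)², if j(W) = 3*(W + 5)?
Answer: 1345600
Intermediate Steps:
E = -1158 (E = 7 - 1*1165 = 7 - 1165 = -1158)
j(W) = 15 + 3*W (j(W) = 3*(5 + W) = 15 + 3*W)
b(k) = 6
h(q) = 2 (h(q) = -4 + 6 = 2)
(h(24) - E)² = (2 - 1*(-1158))² = (2 + 1158)² = 1160² = 1345600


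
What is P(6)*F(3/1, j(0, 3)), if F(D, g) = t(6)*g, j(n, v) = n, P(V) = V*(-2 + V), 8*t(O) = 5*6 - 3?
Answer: 0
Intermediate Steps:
t(O) = 27/8 (t(O) = (5*6 - 3)/8 = (30 - 3)/8 = (⅛)*27 = 27/8)
F(D, g) = 27*g/8
P(6)*F(3/1, j(0, 3)) = (6*(-2 + 6))*((27/8)*0) = (6*4)*0 = 24*0 = 0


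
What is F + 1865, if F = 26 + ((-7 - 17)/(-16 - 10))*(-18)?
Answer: 24367/13 ≈ 1874.4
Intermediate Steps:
F = 122/13 (F = 26 - 24/(-26)*(-18) = 26 - 24*(-1/26)*(-18) = 26 + (12/13)*(-18) = 26 - 216/13 = 122/13 ≈ 9.3846)
F + 1865 = 122/13 + 1865 = 24367/13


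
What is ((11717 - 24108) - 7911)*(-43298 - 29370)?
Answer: 1475305736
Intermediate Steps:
((11717 - 24108) - 7911)*(-43298 - 29370) = (-12391 - 7911)*(-72668) = -20302*(-72668) = 1475305736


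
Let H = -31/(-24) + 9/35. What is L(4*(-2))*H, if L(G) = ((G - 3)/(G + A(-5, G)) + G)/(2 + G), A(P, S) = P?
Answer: 40331/21840 ≈ 1.8467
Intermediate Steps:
H = 1301/840 (H = -31*(-1/24) + 9*(1/35) = 31/24 + 9/35 = 1301/840 ≈ 1.5488)
L(G) = (G + (-3 + G)/(-5 + G))/(2 + G) (L(G) = ((G - 3)/(G - 5) + G)/(2 + G) = ((-3 + G)/(-5 + G) + G)/(2 + G) = (G + (-3 + G)/(-5 + G))/(2 + G))
L(4*(-2))*H = ((-3 + (4*(-2))² - 16*(-2))/(-10 + (4*(-2))² - 12*(-2)))*(1301/840) = ((-3 + (-8)² - 4*(-8))/(-10 + (-8)² - 3*(-8)))*(1301/840) = ((-3 + 64 + 32)/(-10 + 64 + 24))*(1301/840) = (93/78)*(1301/840) = ((1/78)*93)*(1301/840) = (31/26)*(1301/840) = 40331/21840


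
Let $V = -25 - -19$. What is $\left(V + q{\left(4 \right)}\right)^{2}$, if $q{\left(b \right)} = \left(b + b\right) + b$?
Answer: $36$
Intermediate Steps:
$V = -6$ ($V = -25 + 19 = -6$)
$q{\left(b \right)} = 3 b$ ($q{\left(b \right)} = 2 b + b = 3 b$)
$\left(V + q{\left(4 \right)}\right)^{2} = \left(-6 + 3 \cdot 4\right)^{2} = \left(-6 + 12\right)^{2} = 6^{2} = 36$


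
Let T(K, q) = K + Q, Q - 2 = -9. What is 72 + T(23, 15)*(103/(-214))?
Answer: 6880/107 ≈ 64.299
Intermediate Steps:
Q = -7 (Q = 2 - 9 = -7)
T(K, q) = -7 + K (T(K, q) = K - 7 = -7 + K)
72 + T(23, 15)*(103/(-214)) = 72 + (-7 + 23)*(103/(-214)) = 72 + 16*(103*(-1/214)) = 72 + 16*(-103/214) = 72 - 824/107 = 6880/107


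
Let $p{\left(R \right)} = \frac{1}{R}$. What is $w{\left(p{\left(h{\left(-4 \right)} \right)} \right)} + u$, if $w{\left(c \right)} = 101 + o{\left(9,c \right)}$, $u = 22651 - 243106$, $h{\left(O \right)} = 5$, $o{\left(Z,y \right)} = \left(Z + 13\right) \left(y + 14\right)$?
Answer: $- \frac{1100208}{5} \approx -2.2004 \cdot 10^{5}$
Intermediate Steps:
$o{\left(Z,y \right)} = \left(13 + Z\right) \left(14 + y\right)$
$u = -220455$ ($u = 22651 - 243106 = -220455$)
$w{\left(c \right)} = 409 + 22 c$ ($w{\left(c \right)} = 101 + \left(182 + 13 c + 14 \cdot 9 + 9 c\right) = 101 + \left(182 + 13 c + 126 + 9 c\right) = 101 + \left(308 + 22 c\right) = 409 + 22 c$)
$w{\left(p{\left(h{\left(-4 \right)} \right)} \right)} + u = \left(409 + \frac{22}{5}\right) - 220455 = \frac{2067}{5} - 220455 = - \frac{1100208}{5}$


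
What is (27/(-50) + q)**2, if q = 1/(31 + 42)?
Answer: 3690241/13322500 ≈ 0.27699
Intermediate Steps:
q = 1/73 ≈ 0.013699
(27/(-50) + q)**2 = (27/(-50) + 1/73)**2 = (27*(-1/50) + 1/73)**2 = (-27/50 + 1/73)**2 = (-1921/3650)**2 = 3690241/13322500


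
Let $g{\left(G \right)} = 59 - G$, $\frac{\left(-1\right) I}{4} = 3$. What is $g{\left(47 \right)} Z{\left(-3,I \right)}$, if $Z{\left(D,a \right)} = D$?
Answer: $-36$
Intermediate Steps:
$I = -12$ ($I = \left(-4\right) 3 = -12$)
$g{\left(47 \right)} Z{\left(-3,I \right)} = \left(59 - 47\right) \left(-3\right) = 12 \left(-3\right) = -36$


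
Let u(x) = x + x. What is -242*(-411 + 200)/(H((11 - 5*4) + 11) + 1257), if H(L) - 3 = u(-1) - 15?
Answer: 4642/113 ≈ 41.080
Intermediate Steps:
u(x) = 2*x
H(L) = -14 (H(L) = 3 + (2*(-1) - 15) = 3 + (-2 - 15) = 3 - 17 = -14)
-242*(-411 + 200)/(H((11 - 5*4) + 11) + 1257) = -242*(-411 + 200)/(-14 + 1257) = -(-51062)/1243 = -242*(-211/1243) = 4642/113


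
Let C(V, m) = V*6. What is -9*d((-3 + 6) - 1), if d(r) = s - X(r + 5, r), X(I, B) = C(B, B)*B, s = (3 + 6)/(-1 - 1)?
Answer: 513/2 ≈ 256.50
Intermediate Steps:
C(V, m) = 6*V
s = -9/2 (s = 9/(-2) = 9*(-1/2) = -9/2 ≈ -4.5000)
X(I, B) = 6*B**2 (X(I, B) = (6*B)*B = 6*B**2)
d(r) = -9/2 - 6*r**2
-9*d((-3 + 6) - 1) = -9*(-9/2 - 6*((-3 + 6) - 1)**2) = -9*(-9/2 - 6*(3 - 1)**2) = -9*(-9/2 - 6*2**2) = -9*(-9/2 - 6*4) = -9*(-9/2 - 24) = -9*(-57/2) = 513/2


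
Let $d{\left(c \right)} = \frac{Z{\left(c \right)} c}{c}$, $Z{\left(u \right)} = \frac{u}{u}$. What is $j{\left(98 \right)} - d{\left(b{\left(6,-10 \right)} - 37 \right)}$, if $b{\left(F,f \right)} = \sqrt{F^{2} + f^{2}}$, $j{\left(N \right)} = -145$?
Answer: $-146$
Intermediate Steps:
$Z{\left(u \right)} = 1$
$d{\left(c \right)} = 1$ ($d{\left(c \right)} = \frac{1 c}{c} = \frac{c}{c} = 1$)
$j{\left(98 \right)} - d{\left(b{\left(6,-10 \right)} - 37 \right)} = -145 - 1 = -146$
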